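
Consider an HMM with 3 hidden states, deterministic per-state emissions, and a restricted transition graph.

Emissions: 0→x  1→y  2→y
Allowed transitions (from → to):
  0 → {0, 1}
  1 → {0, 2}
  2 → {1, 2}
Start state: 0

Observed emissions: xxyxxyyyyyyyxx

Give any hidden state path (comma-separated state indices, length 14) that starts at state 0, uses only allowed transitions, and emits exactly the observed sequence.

  [0] x  {0}  => 0  start
  [1] x  {0}  => 0  0->0 ok
  [2] y  {1,2}  => 1  0->1 ok
  [3] x  {0}  => 0  1->0 ok
  [4] x  {0}  => 0  0->0 ok
  [5] y  {1,2}  => 1  0->1 ok
  [6] y  {1,2}  => 2  1->2 ok
  [7] y  {1,2}  => 2  2->2 ok
  [8] y  {1,2}  => 1  2->1 ok
  [9] y  {1,2}  => 2  1->2 ok
  [10] y  {1,2}  => 2  2->2 ok
  [11] y  {1,2}  => 1  2->1 ok
  [12] x  {0}  => 0  1->0 ok
  [13] x  {0}  => 0  0->0 ok

0,0,1,0,0,1,2,2,1,2,2,1,0,0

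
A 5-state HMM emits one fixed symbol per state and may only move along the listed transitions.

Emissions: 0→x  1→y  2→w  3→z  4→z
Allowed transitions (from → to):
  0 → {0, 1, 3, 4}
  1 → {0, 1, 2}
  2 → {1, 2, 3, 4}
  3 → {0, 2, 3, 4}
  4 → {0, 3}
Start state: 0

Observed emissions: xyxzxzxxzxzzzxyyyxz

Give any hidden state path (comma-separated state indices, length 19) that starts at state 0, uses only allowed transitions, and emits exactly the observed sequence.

0,1,0,4,0,3,0,0,4,0,4,3,4,0,1,1,1,0,4

  pos 0: x in {0}, choose 0; start
  pos 1: y in {1}, choose 1; 0->1 ok
  pos 2: x in {0}, choose 0; 1->0 ok
  pos 3: z in {3,4}, choose 4; 0->4 ok
  pos 4: x in {0}, choose 0; 4->0 ok
  pos 5: z in {3,4}, choose 3; 0->3 ok
  pos 6: x in {0}, choose 0; 3->0 ok
  pos 7: x in {0}, choose 0; 0->0 ok
  pos 8: z in {3,4}, choose 4; 0->4 ok
  pos 9: x in {0}, choose 0; 4->0 ok
  pos 10: z in {3,4}, choose 4; 0->4 ok
  pos 11: z in {3,4}, choose 3; 4->3 ok
  pos 12: z in {3,4}, choose 4; 3->4 ok
  pos 13: x in {0}, choose 0; 4->0 ok
  pos 14: y in {1}, choose 1; 0->1 ok
  pos 15: y in {1}, choose 1; 1->1 ok
  pos 16: y in {1}, choose 1; 1->1 ok
  pos 17: x in {0}, choose 0; 1->0 ok
  pos 18: z in {3,4}, choose 4; 0->4 ok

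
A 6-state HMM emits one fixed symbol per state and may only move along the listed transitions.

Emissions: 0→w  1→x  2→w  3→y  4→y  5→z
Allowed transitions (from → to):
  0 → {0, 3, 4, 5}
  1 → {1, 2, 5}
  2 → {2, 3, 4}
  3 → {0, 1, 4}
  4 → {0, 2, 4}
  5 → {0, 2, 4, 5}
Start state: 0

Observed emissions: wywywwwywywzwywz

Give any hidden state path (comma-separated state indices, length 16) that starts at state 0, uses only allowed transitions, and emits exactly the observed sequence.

0,4,2,4,0,0,0,4,2,4,0,5,2,3,0,5

  0: obs=w cand={0,2} pick 0 [start]
  1: obs=y cand={3,4} pick 4 [0->4 ok]
  2: obs=w cand={0,2} pick 2 [4->2 ok]
  3: obs=y cand={3,4} pick 4 [2->4 ok]
  4: obs=w cand={0,2} pick 0 [4->0 ok]
  5: obs=w cand={0,2} pick 0 [0->0 ok]
  6: obs=w cand={0,2} pick 0 [0->0 ok]
  7: obs=y cand={3,4} pick 4 [0->4 ok]
  8: obs=w cand={0,2} pick 2 [4->2 ok]
  9: obs=y cand={3,4} pick 4 [2->4 ok]
  10: obs=w cand={0,2} pick 0 [4->0 ok]
  11: obs=z cand={5} pick 5 [0->5 ok]
  12: obs=w cand={0,2} pick 2 [5->2 ok]
  13: obs=y cand={3,4} pick 3 [2->3 ok]
  14: obs=w cand={0,2} pick 0 [3->0 ok]
  15: obs=z cand={5} pick 5 [0->5 ok]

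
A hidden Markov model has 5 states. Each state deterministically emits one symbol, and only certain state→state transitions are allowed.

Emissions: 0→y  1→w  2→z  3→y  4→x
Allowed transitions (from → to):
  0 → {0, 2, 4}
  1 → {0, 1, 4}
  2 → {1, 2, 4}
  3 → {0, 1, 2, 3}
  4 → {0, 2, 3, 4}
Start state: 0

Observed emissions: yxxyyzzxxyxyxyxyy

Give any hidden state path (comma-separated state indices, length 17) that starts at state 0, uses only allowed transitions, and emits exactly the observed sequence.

0,4,4,0,0,2,2,4,4,0,4,0,4,0,4,3,3

  [0] y  {0,3}  => 0  start
  [1] x  {4}  => 4  0->4 ok
  [2] x  {4}  => 4  4->4 ok
  [3] y  {0,3}  => 0  4->0 ok
  [4] y  {0,3}  => 0  0->0 ok
  [5] z  {2}  => 2  0->2 ok
  [6] z  {2}  => 2  2->2 ok
  [7] x  {4}  => 4  2->4 ok
  [8] x  {4}  => 4  4->4 ok
  [9] y  {0,3}  => 0  4->0 ok
  [10] x  {4}  => 4  0->4 ok
  [11] y  {0,3}  => 0  4->0 ok
  [12] x  {4}  => 4  0->4 ok
  [13] y  {0,3}  => 0  4->0 ok
  [14] x  {4}  => 4  0->4 ok
  [15] y  {0,3}  => 3  4->3 ok
  [16] y  {0,3}  => 3  3->3 ok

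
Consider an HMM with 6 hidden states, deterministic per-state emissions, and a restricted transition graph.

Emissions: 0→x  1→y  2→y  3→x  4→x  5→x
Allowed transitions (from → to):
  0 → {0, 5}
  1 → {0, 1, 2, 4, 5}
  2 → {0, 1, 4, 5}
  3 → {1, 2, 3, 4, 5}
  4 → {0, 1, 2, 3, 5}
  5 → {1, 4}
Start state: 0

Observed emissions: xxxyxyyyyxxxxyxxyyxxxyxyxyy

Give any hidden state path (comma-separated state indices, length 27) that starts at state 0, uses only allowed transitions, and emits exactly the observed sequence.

0,0,5,1,4,1,2,1,2,0,5,4,5,1,4,3,1,1,5,4,3,2,4,1,5,1,1

  pos 0: x in {0,3,4,5}, choose 0; start
  pos 1: x in {0,3,4,5}, choose 0; 0->0 ok
  pos 2: x in {0,3,4,5}, choose 5; 0->5 ok
  pos 3: y in {1,2}, choose 1; 5->1 ok
  pos 4: x in {0,3,4,5}, choose 4; 1->4 ok
  pos 5: y in {1,2}, choose 1; 4->1 ok
  pos 6: y in {1,2}, choose 2; 1->2 ok
  pos 7: y in {1,2}, choose 1; 2->1 ok
  pos 8: y in {1,2}, choose 2; 1->2 ok
  pos 9: x in {0,3,4,5}, choose 0; 2->0 ok
  pos 10: x in {0,3,4,5}, choose 5; 0->5 ok
  pos 11: x in {0,3,4,5}, choose 4; 5->4 ok
  pos 12: x in {0,3,4,5}, choose 5; 4->5 ok
  pos 13: y in {1,2}, choose 1; 5->1 ok
  pos 14: x in {0,3,4,5}, choose 4; 1->4 ok
  pos 15: x in {0,3,4,5}, choose 3; 4->3 ok
  pos 16: y in {1,2}, choose 1; 3->1 ok
  pos 17: y in {1,2}, choose 1; 1->1 ok
  pos 18: x in {0,3,4,5}, choose 5; 1->5 ok
  pos 19: x in {0,3,4,5}, choose 4; 5->4 ok
  pos 20: x in {0,3,4,5}, choose 3; 4->3 ok
  pos 21: y in {1,2}, choose 2; 3->2 ok
  pos 22: x in {0,3,4,5}, choose 4; 2->4 ok
  pos 23: y in {1,2}, choose 1; 4->1 ok
  pos 24: x in {0,3,4,5}, choose 5; 1->5 ok
  pos 25: y in {1,2}, choose 1; 5->1 ok
  pos 26: y in {1,2}, choose 1; 1->1 ok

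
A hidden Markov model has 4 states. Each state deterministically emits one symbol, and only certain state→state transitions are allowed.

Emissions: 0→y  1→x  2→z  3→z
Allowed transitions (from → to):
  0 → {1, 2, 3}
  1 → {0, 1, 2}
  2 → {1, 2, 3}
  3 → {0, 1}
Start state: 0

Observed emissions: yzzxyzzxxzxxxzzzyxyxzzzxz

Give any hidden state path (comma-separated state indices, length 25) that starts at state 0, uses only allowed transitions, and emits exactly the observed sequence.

  pos 0: y in {0}, choose 0; start
  pos 1: z in {2,3}, choose 2; 0->2 ok
  pos 2: z in {2,3}, choose 2; 2->2 ok
  pos 3: x in {1}, choose 1; 2->1 ok
  pos 4: y in {0}, choose 0; 1->0 ok
  pos 5: z in {2,3}, choose 2; 0->2 ok
  pos 6: z in {2,3}, choose 3; 2->3 ok
  pos 7: x in {1}, choose 1; 3->1 ok
  pos 8: x in {1}, choose 1; 1->1 ok
  pos 9: z in {2,3}, choose 2; 1->2 ok
  pos 10: x in {1}, choose 1; 2->1 ok
  pos 11: x in {1}, choose 1; 1->1 ok
  pos 12: x in {1}, choose 1; 1->1 ok
  pos 13: z in {2,3}, choose 2; 1->2 ok
  pos 14: z in {2,3}, choose 2; 2->2 ok
  pos 15: z in {2,3}, choose 3; 2->3 ok
  pos 16: y in {0}, choose 0; 3->0 ok
  pos 17: x in {1}, choose 1; 0->1 ok
  pos 18: y in {0}, choose 0; 1->0 ok
  pos 19: x in {1}, choose 1; 0->1 ok
  pos 20: z in {2,3}, choose 2; 1->2 ok
  pos 21: z in {2,3}, choose 2; 2->2 ok
  pos 22: z in {2,3}, choose 2; 2->2 ok
  pos 23: x in {1}, choose 1; 2->1 ok
  pos 24: z in {2,3}, choose 2; 1->2 ok

0,2,2,1,0,2,3,1,1,2,1,1,1,2,2,3,0,1,0,1,2,2,2,1,2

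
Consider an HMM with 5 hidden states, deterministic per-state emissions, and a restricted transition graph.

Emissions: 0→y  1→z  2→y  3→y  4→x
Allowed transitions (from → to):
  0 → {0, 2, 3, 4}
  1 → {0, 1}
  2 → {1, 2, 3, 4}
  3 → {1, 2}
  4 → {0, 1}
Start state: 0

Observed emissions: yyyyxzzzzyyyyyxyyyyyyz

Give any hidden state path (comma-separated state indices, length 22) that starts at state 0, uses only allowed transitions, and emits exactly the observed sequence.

0,2,2,2,4,1,1,1,1,0,2,3,2,2,4,0,3,2,3,2,2,1

  [0] y  {0,2,3}  => 0  start
  [1] y  {0,2,3}  => 2  0->2 ok
  [2] y  {0,2,3}  => 2  2->2 ok
  [3] y  {0,2,3}  => 2  2->2 ok
  [4] x  {4}  => 4  2->4 ok
  [5] z  {1}  => 1  4->1 ok
  [6] z  {1}  => 1  1->1 ok
  [7] z  {1}  => 1  1->1 ok
  [8] z  {1}  => 1  1->1 ok
  [9] y  {0,2,3}  => 0  1->0 ok
  [10] y  {0,2,3}  => 2  0->2 ok
  [11] y  {0,2,3}  => 3  2->3 ok
  [12] y  {0,2,3}  => 2  3->2 ok
  [13] y  {0,2,3}  => 2  2->2 ok
  [14] x  {4}  => 4  2->4 ok
  [15] y  {0,2,3}  => 0  4->0 ok
  [16] y  {0,2,3}  => 3  0->3 ok
  [17] y  {0,2,3}  => 2  3->2 ok
  [18] y  {0,2,3}  => 3  2->3 ok
  [19] y  {0,2,3}  => 2  3->2 ok
  [20] y  {0,2,3}  => 2  2->2 ok
  [21] z  {1}  => 1  2->1 ok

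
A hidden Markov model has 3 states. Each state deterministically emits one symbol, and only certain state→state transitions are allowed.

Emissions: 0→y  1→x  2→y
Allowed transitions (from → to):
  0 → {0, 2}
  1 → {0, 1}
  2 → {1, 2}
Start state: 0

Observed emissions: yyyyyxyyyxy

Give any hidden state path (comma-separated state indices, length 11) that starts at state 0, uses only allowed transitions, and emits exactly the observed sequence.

  [0] y  {0,2}  => 0  start
  [1] y  {0,2}  => 2  0->2 ok
  [2] y  {0,2}  => 2  2->2 ok
  [3] y  {0,2}  => 2  2->2 ok
  [4] y  {0,2}  => 2  2->2 ok
  [5] x  {1}  => 1  2->1 ok
  [6] y  {0,2}  => 0  1->0 ok
  [7] y  {0,2}  => 0  0->0 ok
  [8] y  {0,2}  => 2  0->2 ok
  [9] x  {1}  => 1  2->1 ok
  [10] y  {0,2}  => 0  1->0 ok

0,2,2,2,2,1,0,0,2,1,0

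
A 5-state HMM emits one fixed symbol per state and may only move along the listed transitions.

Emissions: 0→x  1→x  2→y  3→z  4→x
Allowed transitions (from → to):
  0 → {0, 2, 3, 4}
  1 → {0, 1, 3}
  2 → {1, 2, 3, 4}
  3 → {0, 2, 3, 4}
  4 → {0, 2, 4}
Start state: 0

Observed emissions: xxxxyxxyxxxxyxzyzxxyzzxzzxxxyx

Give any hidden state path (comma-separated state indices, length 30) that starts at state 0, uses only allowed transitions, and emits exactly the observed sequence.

0,4,0,0,2,1,0,2,4,4,4,0,2,1,3,2,3,4,4,2,3,3,0,3,3,4,4,4,2,1

  [0] x  {0,1,4}  => 0  start
  [1] x  {0,1,4}  => 4  0->4 ok
  [2] x  {0,1,4}  => 0  4->0 ok
  [3] x  {0,1,4}  => 0  0->0 ok
  [4] y  {2}  => 2  0->2 ok
  [5] x  {0,1,4}  => 1  2->1 ok
  [6] x  {0,1,4}  => 0  1->0 ok
  [7] y  {2}  => 2  0->2 ok
  [8] x  {0,1,4}  => 4  2->4 ok
  [9] x  {0,1,4}  => 4  4->4 ok
  [10] x  {0,1,4}  => 4  4->4 ok
  [11] x  {0,1,4}  => 0  4->0 ok
  [12] y  {2}  => 2  0->2 ok
  [13] x  {0,1,4}  => 1  2->1 ok
  [14] z  {3}  => 3  1->3 ok
  [15] y  {2}  => 2  3->2 ok
  [16] z  {3}  => 3  2->3 ok
  [17] x  {0,1,4}  => 4  3->4 ok
  [18] x  {0,1,4}  => 4  4->4 ok
  [19] y  {2}  => 2  4->2 ok
  [20] z  {3}  => 3  2->3 ok
  [21] z  {3}  => 3  3->3 ok
  [22] x  {0,1,4}  => 0  3->0 ok
  [23] z  {3}  => 3  0->3 ok
  [24] z  {3}  => 3  3->3 ok
  [25] x  {0,1,4}  => 4  3->4 ok
  [26] x  {0,1,4}  => 4  4->4 ok
  [27] x  {0,1,4}  => 4  4->4 ok
  [28] y  {2}  => 2  4->2 ok
  [29] x  {0,1,4}  => 1  2->1 ok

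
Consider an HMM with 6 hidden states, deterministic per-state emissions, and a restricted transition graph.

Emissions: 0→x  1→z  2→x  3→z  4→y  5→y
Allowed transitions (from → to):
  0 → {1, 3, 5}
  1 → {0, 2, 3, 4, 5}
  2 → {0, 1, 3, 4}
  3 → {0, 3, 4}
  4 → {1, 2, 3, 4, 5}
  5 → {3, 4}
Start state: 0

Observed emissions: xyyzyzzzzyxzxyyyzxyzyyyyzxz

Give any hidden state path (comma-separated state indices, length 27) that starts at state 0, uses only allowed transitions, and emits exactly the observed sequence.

  t0 'x' -> {0,2}, take 0 (start)
  t1 'y' -> {4,5}, take 5 (0->5 ok)
  t2 'y' -> {4,5}, take 4 (5->4 ok)
  t3 'z' -> {1,3}, take 1 (4->1 ok)
  t4 'y' -> {4,5}, take 4 (1->4 ok)
  t5 'z' -> {1,3}, take 1 (4->1 ok)
  t6 'z' -> {1,3}, take 3 (1->3 ok)
  t7 'z' -> {1,3}, take 3 (3->3 ok)
  t8 'z' -> {1,3}, take 3 (3->3 ok)
  t9 'y' -> {4,5}, take 4 (3->4 ok)
  t10 'x' -> {0,2}, take 2 (4->2 ok)
  t11 'z' -> {1,3}, take 3 (2->3 ok)
  t12 'x' -> {0,2}, take 0 (3->0 ok)
  t13 'y' -> {4,5}, take 5 (0->5 ok)
  t14 'y' -> {4,5}, take 4 (5->4 ok)
  t15 'y' -> {4,5}, take 5 (4->5 ok)
  t16 'z' -> {1,3}, take 3 (5->3 ok)
  t17 'x' -> {0,2}, take 0 (3->0 ok)
  t18 'y' -> {4,5}, take 5 (0->5 ok)
  t19 'z' -> {1,3}, take 3 (5->3 ok)
  t20 'y' -> {4,5}, take 4 (3->4 ok)
  t21 'y' -> {4,5}, take 4 (4->4 ok)
  t22 'y' -> {4,5}, take 4 (4->4 ok)
  t23 'y' -> {4,5}, take 4 (4->4 ok)
  t24 'z' -> {1,3}, take 1 (4->1 ok)
  t25 'x' -> {0,2}, take 0 (1->0 ok)
  t26 'z' -> {1,3}, take 3 (0->3 ok)

0,5,4,1,4,1,3,3,3,4,2,3,0,5,4,5,3,0,5,3,4,4,4,4,1,0,3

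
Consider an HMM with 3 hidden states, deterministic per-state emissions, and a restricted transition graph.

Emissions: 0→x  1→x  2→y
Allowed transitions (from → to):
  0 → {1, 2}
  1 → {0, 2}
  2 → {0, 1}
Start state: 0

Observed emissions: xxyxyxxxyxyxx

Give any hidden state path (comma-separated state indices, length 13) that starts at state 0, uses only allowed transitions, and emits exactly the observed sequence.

0,1,2,0,2,0,1,0,2,1,2,1,0

  pos 0: x in {0,1}, choose 0; start
  pos 1: x in {0,1}, choose 1; 0->1 ok
  pos 2: y in {2}, choose 2; 1->2 ok
  pos 3: x in {0,1}, choose 0; 2->0 ok
  pos 4: y in {2}, choose 2; 0->2 ok
  pos 5: x in {0,1}, choose 0; 2->0 ok
  pos 6: x in {0,1}, choose 1; 0->1 ok
  pos 7: x in {0,1}, choose 0; 1->0 ok
  pos 8: y in {2}, choose 2; 0->2 ok
  pos 9: x in {0,1}, choose 1; 2->1 ok
  pos 10: y in {2}, choose 2; 1->2 ok
  pos 11: x in {0,1}, choose 1; 2->1 ok
  pos 12: x in {0,1}, choose 0; 1->0 ok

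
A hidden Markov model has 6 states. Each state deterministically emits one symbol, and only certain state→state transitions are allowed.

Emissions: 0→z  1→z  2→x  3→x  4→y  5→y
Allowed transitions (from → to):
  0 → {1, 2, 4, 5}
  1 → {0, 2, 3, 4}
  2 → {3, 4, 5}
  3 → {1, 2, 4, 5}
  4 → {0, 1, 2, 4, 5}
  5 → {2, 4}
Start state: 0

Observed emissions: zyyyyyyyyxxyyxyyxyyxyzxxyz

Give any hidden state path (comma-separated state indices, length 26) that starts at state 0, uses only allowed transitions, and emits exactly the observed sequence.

  [0] z  {0,1}  => 0  start
  [1] y  {4,5}  => 4  0->4 ok
  [2] y  {4,5}  => 4  4->4 ok
  [3] y  {4,5}  => 5  4->5 ok
  [4] y  {4,5}  => 4  5->4 ok
  [5] y  {4,5}  => 4  4->4 ok
  [6] y  {4,5}  => 5  4->5 ok
  [7] y  {4,5}  => 4  5->4 ok
  [8] y  {4,5}  => 5  4->5 ok
  [9] x  {2,3}  => 2  5->2 ok
  [10] x  {2,3}  => 3  2->3 ok
  [11] y  {4,5}  => 4  3->4 ok
  [12] y  {4,5}  => 5  4->5 ok
  [13] x  {2,3}  => 2  5->2 ok
  [14] y  {4,5}  => 4  2->4 ok
  [15] y  {4,5}  => 4  4->4 ok
  [16] x  {2,3}  => 2  4->2 ok
  [17] y  {4,5}  => 4  2->4 ok
  [18] y  {4,5}  => 5  4->5 ok
  [19] x  {2,3}  => 2  5->2 ok
  [20] y  {4,5}  => 4  2->4 ok
  [21] z  {0,1}  => 0  4->0 ok
  [22] x  {2,3}  => 2  0->2 ok
  [23] x  {2,3}  => 3  2->3 ok
  [24] y  {4,5}  => 4  3->4 ok
  [25] z  {0,1}  => 0  4->0 ok

0,4,4,5,4,4,5,4,5,2,3,4,5,2,4,4,2,4,5,2,4,0,2,3,4,0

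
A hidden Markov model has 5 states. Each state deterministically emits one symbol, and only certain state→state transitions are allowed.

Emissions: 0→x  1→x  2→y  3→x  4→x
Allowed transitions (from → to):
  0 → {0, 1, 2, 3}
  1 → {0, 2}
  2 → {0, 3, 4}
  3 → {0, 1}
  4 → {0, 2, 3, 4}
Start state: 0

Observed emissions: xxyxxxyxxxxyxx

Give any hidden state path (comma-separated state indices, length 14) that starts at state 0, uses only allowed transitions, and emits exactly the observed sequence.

  pos 0: x in {0,1,3,4}, choose 0; start
  pos 1: x in {0,1,3,4}, choose 1; 0->1 ok
  pos 2: y in {2}, choose 2; 1->2 ok
  pos 3: x in {0,1,3,4}, choose 3; 2->3 ok
  pos 4: x in {0,1,3,4}, choose 0; 3->0 ok
  pos 5: x in {0,1,3,4}, choose 0; 0->0 ok
  pos 6: y in {2}, choose 2; 0->2 ok
  pos 7: x in {0,1,3,4}, choose 0; 2->0 ok
  pos 8: x in {0,1,3,4}, choose 1; 0->1 ok
  pos 9: x in {0,1,3,4}, choose 0; 1->0 ok
  pos 10: x in {0,1,3,4}, choose 0; 0->0 ok
  pos 11: y in {2}, choose 2; 0->2 ok
  pos 12: x in {0,1,3,4}, choose 3; 2->3 ok
  pos 13: x in {0,1,3,4}, choose 0; 3->0 ok

0,1,2,3,0,0,2,0,1,0,0,2,3,0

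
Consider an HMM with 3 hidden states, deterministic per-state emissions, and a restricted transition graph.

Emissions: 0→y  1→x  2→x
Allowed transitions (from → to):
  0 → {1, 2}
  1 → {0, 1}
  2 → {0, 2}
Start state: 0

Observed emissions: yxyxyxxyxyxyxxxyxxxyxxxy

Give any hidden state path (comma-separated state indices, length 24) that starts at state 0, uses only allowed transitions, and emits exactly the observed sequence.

0,2,0,2,0,1,1,0,2,0,1,0,1,1,1,0,2,2,2,0,1,1,1,0

  [0] y  {0}  => 0  start
  [1] x  {1,2}  => 2  0->2 ok
  [2] y  {0}  => 0  2->0 ok
  [3] x  {1,2}  => 2  0->2 ok
  [4] y  {0}  => 0  2->0 ok
  [5] x  {1,2}  => 1  0->1 ok
  [6] x  {1,2}  => 1  1->1 ok
  [7] y  {0}  => 0  1->0 ok
  [8] x  {1,2}  => 2  0->2 ok
  [9] y  {0}  => 0  2->0 ok
  [10] x  {1,2}  => 1  0->1 ok
  [11] y  {0}  => 0  1->0 ok
  [12] x  {1,2}  => 1  0->1 ok
  [13] x  {1,2}  => 1  1->1 ok
  [14] x  {1,2}  => 1  1->1 ok
  [15] y  {0}  => 0  1->0 ok
  [16] x  {1,2}  => 2  0->2 ok
  [17] x  {1,2}  => 2  2->2 ok
  [18] x  {1,2}  => 2  2->2 ok
  [19] y  {0}  => 0  2->0 ok
  [20] x  {1,2}  => 1  0->1 ok
  [21] x  {1,2}  => 1  1->1 ok
  [22] x  {1,2}  => 1  1->1 ok
  [23] y  {0}  => 0  1->0 ok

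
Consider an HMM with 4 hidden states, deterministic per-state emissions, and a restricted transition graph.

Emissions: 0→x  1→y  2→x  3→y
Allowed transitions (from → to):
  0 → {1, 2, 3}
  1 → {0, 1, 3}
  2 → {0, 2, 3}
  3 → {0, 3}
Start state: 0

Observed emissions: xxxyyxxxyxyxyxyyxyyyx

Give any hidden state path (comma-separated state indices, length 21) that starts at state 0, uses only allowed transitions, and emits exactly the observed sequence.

0,2,0,1,3,0,2,0,1,0,1,0,3,0,1,3,0,1,3,3,0

  pos 0: x in {0,2}, choose 0; start
  pos 1: x in {0,2}, choose 2; 0->2 ok
  pos 2: x in {0,2}, choose 0; 2->0 ok
  pos 3: y in {1,3}, choose 1; 0->1 ok
  pos 4: y in {1,3}, choose 3; 1->3 ok
  pos 5: x in {0,2}, choose 0; 3->0 ok
  pos 6: x in {0,2}, choose 2; 0->2 ok
  pos 7: x in {0,2}, choose 0; 2->0 ok
  pos 8: y in {1,3}, choose 1; 0->1 ok
  pos 9: x in {0,2}, choose 0; 1->0 ok
  pos 10: y in {1,3}, choose 1; 0->1 ok
  pos 11: x in {0,2}, choose 0; 1->0 ok
  pos 12: y in {1,3}, choose 3; 0->3 ok
  pos 13: x in {0,2}, choose 0; 3->0 ok
  pos 14: y in {1,3}, choose 1; 0->1 ok
  pos 15: y in {1,3}, choose 3; 1->3 ok
  pos 16: x in {0,2}, choose 0; 3->0 ok
  pos 17: y in {1,3}, choose 1; 0->1 ok
  pos 18: y in {1,3}, choose 3; 1->3 ok
  pos 19: y in {1,3}, choose 3; 3->3 ok
  pos 20: x in {0,2}, choose 0; 3->0 ok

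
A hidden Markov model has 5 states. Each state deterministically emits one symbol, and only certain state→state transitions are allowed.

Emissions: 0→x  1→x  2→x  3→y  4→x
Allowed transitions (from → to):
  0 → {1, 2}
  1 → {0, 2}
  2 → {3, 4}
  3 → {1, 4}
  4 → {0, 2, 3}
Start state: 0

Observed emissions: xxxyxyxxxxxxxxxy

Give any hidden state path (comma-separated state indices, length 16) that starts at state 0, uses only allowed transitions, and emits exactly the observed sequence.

  pos 0: x in {0,1,2,4}, choose 0; start
  pos 1: x in {0,1,2,4}, choose 2; 0->2 ok
  pos 2: x in {0,1,2,4}, choose 4; 2->4 ok
  pos 3: y in {3}, choose 3; 4->3 ok
  pos 4: x in {0,1,2,4}, choose 4; 3->4 ok
  pos 5: y in {3}, choose 3; 4->3 ok
  pos 6: x in {0,1,2,4}, choose 1; 3->1 ok
  pos 7: x in {0,1,2,4}, choose 0; 1->0 ok
  pos 8: x in {0,1,2,4}, choose 1; 0->1 ok
  pos 9: x in {0,1,2,4}, choose 2; 1->2 ok
  pos 10: x in {0,1,2,4}, choose 4; 2->4 ok
  pos 11: x in {0,1,2,4}, choose 2; 4->2 ok
  pos 12: x in {0,1,2,4}, choose 4; 2->4 ok
  pos 13: x in {0,1,2,4}, choose 0; 4->0 ok
  pos 14: x in {0,1,2,4}, choose 2; 0->2 ok
  pos 15: y in {3}, choose 3; 2->3 ok

0,2,4,3,4,3,1,0,1,2,4,2,4,0,2,3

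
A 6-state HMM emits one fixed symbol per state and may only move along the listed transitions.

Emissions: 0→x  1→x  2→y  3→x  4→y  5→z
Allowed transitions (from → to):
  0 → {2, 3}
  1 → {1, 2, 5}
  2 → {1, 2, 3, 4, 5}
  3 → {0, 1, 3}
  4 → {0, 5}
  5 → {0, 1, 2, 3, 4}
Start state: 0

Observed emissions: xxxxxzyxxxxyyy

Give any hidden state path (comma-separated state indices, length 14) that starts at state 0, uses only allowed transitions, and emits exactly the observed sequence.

  0: obs=x cand={0,1,3} pick 0 [start]
  1: obs=x cand={0,1,3} pick 3 [0->3 ok]
  2: obs=x cand={0,1,3} pick 1 [3->1 ok]
  3: obs=x cand={0,1,3} pick 1 [1->1 ok]
  4: obs=x cand={0,1,3} pick 1 [1->1 ok]
  5: obs=z cand={5} pick 5 [1->5 ok]
  6: obs=y cand={2,4} pick 2 [5->2 ok]
  7: obs=x cand={0,1,3} pick 3 [2->3 ok]
  8: obs=x cand={0,1,3} pick 0 [3->0 ok]
  9: obs=x cand={0,1,3} pick 3 [0->3 ok]
  10: obs=x cand={0,1,3} pick 1 [3->1 ok]
  11: obs=y cand={2,4} pick 2 [1->2 ok]
  12: obs=y cand={2,4} pick 2 [2->2 ok]
  13: obs=y cand={2,4} pick 2 [2->2 ok]

0,3,1,1,1,5,2,3,0,3,1,2,2,2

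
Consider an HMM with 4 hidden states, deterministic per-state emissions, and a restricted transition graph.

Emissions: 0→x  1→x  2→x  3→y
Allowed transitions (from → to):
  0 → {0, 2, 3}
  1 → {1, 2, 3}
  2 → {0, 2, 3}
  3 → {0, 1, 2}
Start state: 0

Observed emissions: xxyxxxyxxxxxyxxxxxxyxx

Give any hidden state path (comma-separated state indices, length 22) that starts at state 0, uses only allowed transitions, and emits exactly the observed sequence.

  t0 'x' -> {0,1,2}, take 0 (start)
  t1 'x' -> {0,1,2}, take 0 (0->0 ok)
  t2 'y' -> {3}, take 3 (0->3 ok)
  t3 'x' -> {0,1,2}, take 2 (3->2 ok)
  t4 'x' -> {0,1,2}, take 2 (2->2 ok)
  t5 'x' -> {0,1,2}, take 2 (2->2 ok)
  t6 'y' -> {3}, take 3 (2->3 ok)
  t7 'x' -> {0,1,2}, take 0 (3->0 ok)
  t8 'x' -> {0,1,2}, take 0 (0->0 ok)
  t9 'x' -> {0,1,2}, take 2 (0->2 ok)
  t10 'x' -> {0,1,2}, take 0 (2->0 ok)
  t11 'x' -> {0,1,2}, take 2 (0->2 ok)
  t12 'y' -> {3}, take 3 (2->3 ok)
  t13 'x' -> {0,1,2}, take 2 (3->2 ok)
  t14 'x' -> {0,1,2}, take 0 (2->0 ok)
  t15 'x' -> {0,1,2}, take 2 (0->2 ok)
  t16 'x' -> {0,1,2}, take 0 (2->0 ok)
  t17 'x' -> {0,1,2}, take 0 (0->0 ok)
  t18 'x' -> {0,1,2}, take 0 (0->0 ok)
  t19 'y' -> {3}, take 3 (0->3 ok)
  t20 'x' -> {0,1,2}, take 1 (3->1 ok)
  t21 'x' -> {0,1,2}, take 1 (1->1 ok)

0,0,3,2,2,2,3,0,0,2,0,2,3,2,0,2,0,0,0,3,1,1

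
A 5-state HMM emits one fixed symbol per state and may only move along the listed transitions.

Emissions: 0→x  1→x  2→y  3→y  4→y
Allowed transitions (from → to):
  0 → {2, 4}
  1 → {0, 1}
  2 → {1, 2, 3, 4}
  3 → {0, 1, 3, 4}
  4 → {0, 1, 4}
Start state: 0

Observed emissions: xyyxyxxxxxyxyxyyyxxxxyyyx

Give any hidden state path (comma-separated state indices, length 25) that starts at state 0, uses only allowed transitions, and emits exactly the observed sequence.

  0: obs=x cand={0,1} pick 0 [start]
  1: obs=y cand={2,3,4} pick 2 [0->2 ok]
  2: obs=y cand={2,3,4} pick 4 [2->4 ok]
  3: obs=x cand={0,1} pick 0 [4->0 ok]
  4: obs=y cand={2,3,4} pick 2 [0->2 ok]
  5: obs=x cand={0,1} pick 1 [2->1 ok]
  6: obs=x cand={0,1} pick 1 [1->1 ok]
  7: obs=x cand={0,1} pick 1 [1->1 ok]
  8: obs=x cand={0,1} pick 1 [1->1 ok]
  9: obs=x cand={0,1} pick 0 [1->0 ok]
  10: obs=y cand={2,3,4} pick 4 [0->4 ok]
  11: obs=x cand={0,1} pick 0 [4->0 ok]
  12: obs=y cand={2,3,4} pick 4 [0->4 ok]
  13: obs=x cand={0,1} pick 0 [4->0 ok]
  14: obs=y cand={2,3,4} pick 2 [0->2 ok]
  15: obs=y cand={2,3,4} pick 2 [2->2 ok]
  16: obs=y cand={2,3,4} pick 4 [2->4 ok]
  17: obs=x cand={0,1} pick 1 [4->1 ok]
  18: obs=x cand={0,1} pick 1 [1->1 ok]
  19: obs=x cand={0,1} pick 1 [1->1 ok]
  20: obs=x cand={0,1} pick 0 [1->0 ok]
  21: obs=y cand={2,3,4} pick 2 [0->2 ok]
  22: obs=y cand={2,3,4} pick 3 [2->3 ok]
  23: obs=y cand={2,3,4} pick 4 [3->4 ok]
  24: obs=x cand={0,1} pick 1 [4->1 ok]

0,2,4,0,2,1,1,1,1,0,4,0,4,0,2,2,4,1,1,1,0,2,3,4,1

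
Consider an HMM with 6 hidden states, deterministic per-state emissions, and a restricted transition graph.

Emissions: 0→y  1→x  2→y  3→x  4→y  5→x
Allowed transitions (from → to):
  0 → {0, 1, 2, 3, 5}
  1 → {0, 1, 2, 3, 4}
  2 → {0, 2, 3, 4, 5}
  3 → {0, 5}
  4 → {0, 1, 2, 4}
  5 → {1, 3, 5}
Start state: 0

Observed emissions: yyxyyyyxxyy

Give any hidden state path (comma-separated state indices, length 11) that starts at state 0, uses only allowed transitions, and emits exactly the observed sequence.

0,2,3,0,0,0,0,5,1,2,2

  0: obs=y cand={0,2,4} pick 0 [start]
  1: obs=y cand={0,2,4} pick 2 [0->2 ok]
  2: obs=x cand={1,3,5} pick 3 [2->3 ok]
  3: obs=y cand={0,2,4} pick 0 [3->0 ok]
  4: obs=y cand={0,2,4} pick 0 [0->0 ok]
  5: obs=y cand={0,2,4} pick 0 [0->0 ok]
  6: obs=y cand={0,2,4} pick 0 [0->0 ok]
  7: obs=x cand={1,3,5} pick 5 [0->5 ok]
  8: obs=x cand={1,3,5} pick 1 [5->1 ok]
  9: obs=y cand={0,2,4} pick 2 [1->2 ok]
  10: obs=y cand={0,2,4} pick 2 [2->2 ok]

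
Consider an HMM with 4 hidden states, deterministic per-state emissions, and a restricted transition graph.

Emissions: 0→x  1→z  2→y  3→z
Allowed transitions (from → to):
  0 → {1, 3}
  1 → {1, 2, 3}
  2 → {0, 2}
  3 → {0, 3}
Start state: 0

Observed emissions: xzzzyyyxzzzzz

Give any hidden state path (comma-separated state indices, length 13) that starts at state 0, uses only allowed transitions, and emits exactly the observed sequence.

  t0 'x' -> {0}, take 0 (start)
  t1 'z' -> {1,3}, take 1 (0->1 ok)
  t2 'z' -> {1,3}, take 1 (1->1 ok)
  t3 'z' -> {1,3}, take 1 (1->1 ok)
  t4 'y' -> {2}, take 2 (1->2 ok)
  t5 'y' -> {2}, take 2 (2->2 ok)
  t6 'y' -> {2}, take 2 (2->2 ok)
  t7 'x' -> {0}, take 0 (2->0 ok)
  t8 'z' -> {1,3}, take 3 (0->3 ok)
  t9 'z' -> {1,3}, take 3 (3->3 ok)
  t10 'z' -> {1,3}, take 3 (3->3 ok)
  t11 'z' -> {1,3}, take 3 (3->3 ok)
  t12 'z' -> {1,3}, take 3 (3->3 ok)

0,1,1,1,2,2,2,0,3,3,3,3,3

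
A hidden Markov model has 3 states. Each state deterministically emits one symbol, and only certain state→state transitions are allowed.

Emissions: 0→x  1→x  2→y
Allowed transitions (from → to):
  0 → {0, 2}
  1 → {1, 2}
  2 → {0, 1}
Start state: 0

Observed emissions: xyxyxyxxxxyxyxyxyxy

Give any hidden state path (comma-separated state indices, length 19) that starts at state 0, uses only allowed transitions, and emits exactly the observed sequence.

0,2,1,2,1,2,0,0,0,0,2,0,2,0,2,0,2,0,2

  pos 0: x in {0,1}, choose 0; start
  pos 1: y in {2}, choose 2; 0->2 ok
  pos 2: x in {0,1}, choose 1; 2->1 ok
  pos 3: y in {2}, choose 2; 1->2 ok
  pos 4: x in {0,1}, choose 1; 2->1 ok
  pos 5: y in {2}, choose 2; 1->2 ok
  pos 6: x in {0,1}, choose 0; 2->0 ok
  pos 7: x in {0,1}, choose 0; 0->0 ok
  pos 8: x in {0,1}, choose 0; 0->0 ok
  pos 9: x in {0,1}, choose 0; 0->0 ok
  pos 10: y in {2}, choose 2; 0->2 ok
  pos 11: x in {0,1}, choose 0; 2->0 ok
  pos 12: y in {2}, choose 2; 0->2 ok
  pos 13: x in {0,1}, choose 0; 2->0 ok
  pos 14: y in {2}, choose 2; 0->2 ok
  pos 15: x in {0,1}, choose 0; 2->0 ok
  pos 16: y in {2}, choose 2; 0->2 ok
  pos 17: x in {0,1}, choose 0; 2->0 ok
  pos 18: y in {2}, choose 2; 0->2 ok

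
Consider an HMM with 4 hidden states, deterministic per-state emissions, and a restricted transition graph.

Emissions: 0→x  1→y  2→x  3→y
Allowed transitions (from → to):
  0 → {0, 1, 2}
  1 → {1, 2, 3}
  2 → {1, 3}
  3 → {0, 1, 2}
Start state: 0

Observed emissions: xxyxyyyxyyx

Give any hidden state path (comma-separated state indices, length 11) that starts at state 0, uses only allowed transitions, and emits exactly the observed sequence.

0,2,3,2,1,3,1,2,1,3,2

  [0] x  {0,2}  => 0  start
  [1] x  {0,2}  => 2  0->2 ok
  [2] y  {1,3}  => 3  2->3 ok
  [3] x  {0,2}  => 2  3->2 ok
  [4] y  {1,3}  => 1  2->1 ok
  [5] y  {1,3}  => 3  1->3 ok
  [6] y  {1,3}  => 1  3->1 ok
  [7] x  {0,2}  => 2  1->2 ok
  [8] y  {1,3}  => 1  2->1 ok
  [9] y  {1,3}  => 3  1->3 ok
  [10] x  {0,2}  => 2  3->2 ok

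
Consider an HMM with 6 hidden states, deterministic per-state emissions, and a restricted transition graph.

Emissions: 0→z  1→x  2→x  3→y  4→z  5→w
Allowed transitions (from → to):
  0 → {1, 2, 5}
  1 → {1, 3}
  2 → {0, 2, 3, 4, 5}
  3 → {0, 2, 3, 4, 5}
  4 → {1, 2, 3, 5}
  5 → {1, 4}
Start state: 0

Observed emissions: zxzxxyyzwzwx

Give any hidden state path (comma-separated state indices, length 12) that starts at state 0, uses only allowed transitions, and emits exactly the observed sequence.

0,2,4,1,1,3,3,0,5,4,5,1

  0: obs=z cand={0,4} pick 0 [start]
  1: obs=x cand={1,2} pick 2 [0->2 ok]
  2: obs=z cand={0,4} pick 4 [2->4 ok]
  3: obs=x cand={1,2} pick 1 [4->1 ok]
  4: obs=x cand={1,2} pick 1 [1->1 ok]
  5: obs=y cand={3} pick 3 [1->3 ok]
  6: obs=y cand={3} pick 3 [3->3 ok]
  7: obs=z cand={0,4} pick 0 [3->0 ok]
  8: obs=w cand={5} pick 5 [0->5 ok]
  9: obs=z cand={0,4} pick 4 [5->4 ok]
  10: obs=w cand={5} pick 5 [4->5 ok]
  11: obs=x cand={1,2} pick 1 [5->1 ok]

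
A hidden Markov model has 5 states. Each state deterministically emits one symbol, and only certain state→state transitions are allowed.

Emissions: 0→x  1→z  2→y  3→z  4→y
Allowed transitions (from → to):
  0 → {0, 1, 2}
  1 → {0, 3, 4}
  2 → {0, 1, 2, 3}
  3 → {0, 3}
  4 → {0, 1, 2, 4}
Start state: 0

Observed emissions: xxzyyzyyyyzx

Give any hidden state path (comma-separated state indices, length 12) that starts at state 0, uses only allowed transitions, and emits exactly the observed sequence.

0,0,1,4,2,1,4,2,2,2,1,0

  t0 'x' -> {0}, take 0 (start)
  t1 'x' -> {0}, take 0 (0->0 ok)
  t2 'z' -> {1,3}, take 1 (0->1 ok)
  t3 'y' -> {2,4}, take 4 (1->4 ok)
  t4 'y' -> {2,4}, take 2 (4->2 ok)
  t5 'z' -> {1,3}, take 1 (2->1 ok)
  t6 'y' -> {2,4}, take 4 (1->4 ok)
  t7 'y' -> {2,4}, take 2 (4->2 ok)
  t8 'y' -> {2,4}, take 2 (2->2 ok)
  t9 'y' -> {2,4}, take 2 (2->2 ok)
  t10 'z' -> {1,3}, take 1 (2->1 ok)
  t11 'x' -> {0}, take 0 (1->0 ok)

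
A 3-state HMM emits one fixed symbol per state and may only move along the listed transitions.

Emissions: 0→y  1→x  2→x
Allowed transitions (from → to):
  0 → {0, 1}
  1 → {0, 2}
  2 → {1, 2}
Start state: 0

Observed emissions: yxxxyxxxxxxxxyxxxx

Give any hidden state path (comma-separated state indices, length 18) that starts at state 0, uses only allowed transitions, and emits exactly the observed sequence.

  t0 'y' -> {0}, take 0 (start)
  t1 'x' -> {1,2}, take 1 (0->1 ok)
  t2 'x' -> {1,2}, take 2 (1->2 ok)
  t3 'x' -> {1,2}, take 1 (2->1 ok)
  t4 'y' -> {0}, take 0 (1->0 ok)
  t5 'x' -> {1,2}, take 1 (0->1 ok)
  t6 'x' -> {1,2}, take 2 (1->2 ok)
  t7 'x' -> {1,2}, take 1 (2->1 ok)
  t8 'x' -> {1,2}, take 2 (1->2 ok)
  t9 'x' -> {1,2}, take 2 (2->2 ok)
  t10 'x' -> {1,2}, take 1 (2->1 ok)
  t11 'x' -> {1,2}, take 2 (1->2 ok)
  t12 'x' -> {1,2}, take 1 (2->1 ok)
  t13 'y' -> {0}, take 0 (1->0 ok)
  t14 'x' -> {1,2}, take 1 (0->1 ok)
  t15 'x' -> {1,2}, take 2 (1->2 ok)
  t16 'x' -> {1,2}, take 1 (2->1 ok)
  t17 'x' -> {1,2}, take 2 (1->2 ok)

0,1,2,1,0,1,2,1,2,2,1,2,1,0,1,2,1,2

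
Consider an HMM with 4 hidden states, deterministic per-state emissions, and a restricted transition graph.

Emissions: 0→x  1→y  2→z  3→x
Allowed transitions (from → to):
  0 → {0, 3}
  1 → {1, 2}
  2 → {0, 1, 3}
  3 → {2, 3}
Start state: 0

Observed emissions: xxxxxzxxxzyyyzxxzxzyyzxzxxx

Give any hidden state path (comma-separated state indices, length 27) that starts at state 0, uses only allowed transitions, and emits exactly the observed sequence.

  0: obs=x cand={0,3} pick 0 [start]
  1: obs=x cand={0,3} pick 3 [0->3 ok]
  2: obs=x cand={0,3} pick 3 [3->3 ok]
  3: obs=x cand={0,3} pick 3 [3->3 ok]
  4: obs=x cand={0,3} pick 3 [3->3 ok]
  5: obs=z cand={2} pick 2 [3->2 ok]
  6: obs=x cand={0,3} pick 0 [2->0 ok]
  7: obs=x cand={0,3} pick 3 [0->3 ok]
  8: obs=x cand={0,3} pick 3 [3->3 ok]
  9: obs=z cand={2} pick 2 [3->2 ok]
  10: obs=y cand={1} pick 1 [2->1 ok]
  11: obs=y cand={1} pick 1 [1->1 ok]
  12: obs=y cand={1} pick 1 [1->1 ok]
  13: obs=z cand={2} pick 2 [1->2 ok]
  14: obs=x cand={0,3} pick 0 [2->0 ok]
  15: obs=x cand={0,3} pick 3 [0->3 ok]
  16: obs=z cand={2} pick 2 [3->2 ok]
  17: obs=x cand={0,3} pick 3 [2->3 ok]
  18: obs=z cand={2} pick 2 [3->2 ok]
  19: obs=y cand={1} pick 1 [2->1 ok]
  20: obs=y cand={1} pick 1 [1->1 ok]
  21: obs=z cand={2} pick 2 [1->2 ok]
  22: obs=x cand={0,3} pick 3 [2->3 ok]
  23: obs=z cand={2} pick 2 [3->2 ok]
  24: obs=x cand={0,3} pick 0 [2->0 ok]
  25: obs=x cand={0,3} pick 0 [0->0 ok]
  26: obs=x cand={0,3} pick 3 [0->3 ok]

0,3,3,3,3,2,0,3,3,2,1,1,1,2,0,3,2,3,2,1,1,2,3,2,0,0,3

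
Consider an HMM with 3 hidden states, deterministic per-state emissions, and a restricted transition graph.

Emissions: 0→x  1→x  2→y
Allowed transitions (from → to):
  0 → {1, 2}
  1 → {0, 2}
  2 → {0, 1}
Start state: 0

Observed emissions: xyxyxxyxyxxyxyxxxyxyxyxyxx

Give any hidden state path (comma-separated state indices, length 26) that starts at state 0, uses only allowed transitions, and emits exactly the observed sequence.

0,2,0,2,0,1,2,0,2,1,0,2,1,2,1,0,1,2,1,2,0,2,0,2,1,0

  pos 0: x in {0,1}, choose 0; start
  pos 1: y in {2}, choose 2; 0->2 ok
  pos 2: x in {0,1}, choose 0; 2->0 ok
  pos 3: y in {2}, choose 2; 0->2 ok
  pos 4: x in {0,1}, choose 0; 2->0 ok
  pos 5: x in {0,1}, choose 1; 0->1 ok
  pos 6: y in {2}, choose 2; 1->2 ok
  pos 7: x in {0,1}, choose 0; 2->0 ok
  pos 8: y in {2}, choose 2; 0->2 ok
  pos 9: x in {0,1}, choose 1; 2->1 ok
  pos 10: x in {0,1}, choose 0; 1->0 ok
  pos 11: y in {2}, choose 2; 0->2 ok
  pos 12: x in {0,1}, choose 1; 2->1 ok
  pos 13: y in {2}, choose 2; 1->2 ok
  pos 14: x in {0,1}, choose 1; 2->1 ok
  pos 15: x in {0,1}, choose 0; 1->0 ok
  pos 16: x in {0,1}, choose 1; 0->1 ok
  pos 17: y in {2}, choose 2; 1->2 ok
  pos 18: x in {0,1}, choose 1; 2->1 ok
  pos 19: y in {2}, choose 2; 1->2 ok
  pos 20: x in {0,1}, choose 0; 2->0 ok
  pos 21: y in {2}, choose 2; 0->2 ok
  pos 22: x in {0,1}, choose 0; 2->0 ok
  pos 23: y in {2}, choose 2; 0->2 ok
  pos 24: x in {0,1}, choose 1; 2->1 ok
  pos 25: x in {0,1}, choose 0; 1->0 ok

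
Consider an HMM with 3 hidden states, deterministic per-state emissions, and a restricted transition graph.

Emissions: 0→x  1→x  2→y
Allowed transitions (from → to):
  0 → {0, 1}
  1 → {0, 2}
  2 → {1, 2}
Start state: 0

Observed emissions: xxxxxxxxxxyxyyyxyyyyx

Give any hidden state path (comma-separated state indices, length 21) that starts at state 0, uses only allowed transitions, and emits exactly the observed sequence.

0,0,0,1,0,0,0,1,0,1,2,1,2,2,2,1,2,2,2,2,1

  [0] x  {0,1}  => 0  start
  [1] x  {0,1}  => 0  0->0 ok
  [2] x  {0,1}  => 0  0->0 ok
  [3] x  {0,1}  => 1  0->1 ok
  [4] x  {0,1}  => 0  1->0 ok
  [5] x  {0,1}  => 0  0->0 ok
  [6] x  {0,1}  => 0  0->0 ok
  [7] x  {0,1}  => 1  0->1 ok
  [8] x  {0,1}  => 0  1->0 ok
  [9] x  {0,1}  => 1  0->1 ok
  [10] y  {2}  => 2  1->2 ok
  [11] x  {0,1}  => 1  2->1 ok
  [12] y  {2}  => 2  1->2 ok
  [13] y  {2}  => 2  2->2 ok
  [14] y  {2}  => 2  2->2 ok
  [15] x  {0,1}  => 1  2->1 ok
  [16] y  {2}  => 2  1->2 ok
  [17] y  {2}  => 2  2->2 ok
  [18] y  {2}  => 2  2->2 ok
  [19] y  {2}  => 2  2->2 ok
  [20] x  {0,1}  => 1  2->1 ok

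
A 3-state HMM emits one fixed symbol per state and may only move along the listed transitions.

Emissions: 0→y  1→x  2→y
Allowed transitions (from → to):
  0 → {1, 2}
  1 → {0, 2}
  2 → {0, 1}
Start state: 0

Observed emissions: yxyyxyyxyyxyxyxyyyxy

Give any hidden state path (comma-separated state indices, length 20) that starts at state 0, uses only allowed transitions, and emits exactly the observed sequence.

  [0] y  {0,2}  => 0  start
  [1] x  {1}  => 1  0->1 ok
  [2] y  {0,2}  => 0  1->0 ok
  [3] y  {0,2}  => 2  0->2 ok
  [4] x  {1}  => 1  2->1 ok
  [5] y  {0,2}  => 2  1->2 ok
  [6] y  {0,2}  => 0  2->0 ok
  [7] x  {1}  => 1  0->1 ok
  [8] y  {0,2}  => 2  1->2 ok
  [9] y  {0,2}  => 0  2->0 ok
  [10] x  {1}  => 1  0->1 ok
  [11] y  {0,2}  => 2  1->2 ok
  [12] x  {1}  => 1  2->1 ok
  [13] y  {0,2}  => 2  1->2 ok
  [14] x  {1}  => 1  2->1 ok
  [15] y  {0,2}  => 2  1->2 ok
  [16] y  {0,2}  => 0  2->0 ok
  [17] y  {0,2}  => 2  0->2 ok
  [18] x  {1}  => 1  2->1 ok
  [19] y  {0,2}  => 2  1->2 ok

0,1,0,2,1,2,0,1,2,0,1,2,1,2,1,2,0,2,1,2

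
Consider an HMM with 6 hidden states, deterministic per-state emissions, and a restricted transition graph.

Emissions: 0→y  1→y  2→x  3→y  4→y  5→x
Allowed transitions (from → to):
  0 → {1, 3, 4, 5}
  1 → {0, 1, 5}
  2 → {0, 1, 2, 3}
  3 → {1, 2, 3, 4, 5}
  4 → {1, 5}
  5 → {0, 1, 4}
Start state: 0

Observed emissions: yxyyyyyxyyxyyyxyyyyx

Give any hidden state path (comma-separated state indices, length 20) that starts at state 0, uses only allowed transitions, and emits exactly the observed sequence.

  t0 'y' -> {0,1,3,4}, take 0 (start)
  t1 'x' -> {2,5}, take 5 (0->5 ok)
  t2 'y' -> {0,1,3,4}, take 0 (5->0 ok)
  t3 'y' -> {0,1,3,4}, take 4 (0->4 ok)
  t4 'y' -> {0,1,3,4}, take 1 (4->1 ok)
  t5 'y' -> {0,1,3,4}, take 0 (1->0 ok)
  t6 'y' -> {0,1,3,4}, take 1 (0->1 ok)
  t7 'x' -> {2,5}, take 5 (1->5 ok)
  t8 'y' -> {0,1,3,4}, take 4 (5->4 ok)
  t9 'y' -> {0,1,3,4}, take 1 (4->1 ok)
  t10 'x' -> {2,5}, take 5 (1->5 ok)
  t11 'y' -> {0,1,3,4}, take 0 (5->0 ok)
  t12 'y' -> {0,1,3,4}, take 1 (0->1 ok)
  t13 'y' -> {0,1,3,4}, take 0 (1->0 ok)
  t14 'x' -> {2,5}, take 5 (0->5 ok)
  t15 'y' -> {0,1,3,4}, take 0 (5->0 ok)
  t16 'y' -> {0,1,3,4}, take 4 (0->4 ok)
  t17 'y' -> {0,1,3,4}, take 1 (4->1 ok)
  t18 'y' -> {0,1,3,4}, take 1 (1->1 ok)
  t19 'x' -> {2,5}, take 5 (1->5 ok)

0,5,0,4,1,0,1,5,4,1,5,0,1,0,5,0,4,1,1,5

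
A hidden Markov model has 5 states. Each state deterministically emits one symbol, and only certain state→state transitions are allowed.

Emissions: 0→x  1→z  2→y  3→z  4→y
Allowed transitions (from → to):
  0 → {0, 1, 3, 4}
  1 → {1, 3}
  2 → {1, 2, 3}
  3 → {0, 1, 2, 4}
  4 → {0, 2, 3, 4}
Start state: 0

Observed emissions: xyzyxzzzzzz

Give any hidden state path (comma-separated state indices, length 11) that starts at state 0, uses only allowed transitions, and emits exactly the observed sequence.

0,4,3,4,0,1,3,1,1,1,3

  [0] x  {0}  => 0  start
  [1] y  {2,4}  => 4  0->4 ok
  [2] z  {1,3}  => 3  4->3 ok
  [3] y  {2,4}  => 4  3->4 ok
  [4] x  {0}  => 0  4->0 ok
  [5] z  {1,3}  => 1  0->1 ok
  [6] z  {1,3}  => 3  1->3 ok
  [7] z  {1,3}  => 1  3->1 ok
  [8] z  {1,3}  => 1  1->1 ok
  [9] z  {1,3}  => 1  1->1 ok
  [10] z  {1,3}  => 3  1->3 ok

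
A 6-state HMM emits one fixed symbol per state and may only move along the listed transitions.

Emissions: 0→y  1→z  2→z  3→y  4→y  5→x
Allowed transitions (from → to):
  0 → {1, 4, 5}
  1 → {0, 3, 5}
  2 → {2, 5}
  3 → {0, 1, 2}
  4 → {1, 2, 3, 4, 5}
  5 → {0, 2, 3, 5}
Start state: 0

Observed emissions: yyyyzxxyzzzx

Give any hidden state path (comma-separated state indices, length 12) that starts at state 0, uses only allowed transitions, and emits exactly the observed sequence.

0,4,4,3,2,5,5,3,2,2,2,5

  0: obs=y cand={0,3,4} pick 0 [start]
  1: obs=y cand={0,3,4} pick 4 [0->4 ok]
  2: obs=y cand={0,3,4} pick 4 [4->4 ok]
  3: obs=y cand={0,3,4} pick 3 [4->3 ok]
  4: obs=z cand={1,2} pick 2 [3->2 ok]
  5: obs=x cand={5} pick 5 [2->5 ok]
  6: obs=x cand={5} pick 5 [5->5 ok]
  7: obs=y cand={0,3,4} pick 3 [5->3 ok]
  8: obs=z cand={1,2} pick 2 [3->2 ok]
  9: obs=z cand={1,2} pick 2 [2->2 ok]
  10: obs=z cand={1,2} pick 2 [2->2 ok]
  11: obs=x cand={5} pick 5 [2->5 ok]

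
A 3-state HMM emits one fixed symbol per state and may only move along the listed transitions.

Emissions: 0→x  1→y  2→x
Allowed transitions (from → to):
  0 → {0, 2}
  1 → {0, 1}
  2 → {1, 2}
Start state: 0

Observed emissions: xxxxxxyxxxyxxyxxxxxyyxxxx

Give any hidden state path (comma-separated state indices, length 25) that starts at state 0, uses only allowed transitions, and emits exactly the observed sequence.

0,0,0,0,2,2,1,0,2,2,1,0,2,1,0,0,0,2,2,1,1,0,0,2,2

  t0 'x' -> {0,2}, take 0 (start)
  t1 'x' -> {0,2}, take 0 (0->0 ok)
  t2 'x' -> {0,2}, take 0 (0->0 ok)
  t3 'x' -> {0,2}, take 0 (0->0 ok)
  t4 'x' -> {0,2}, take 2 (0->2 ok)
  t5 'x' -> {0,2}, take 2 (2->2 ok)
  t6 'y' -> {1}, take 1 (2->1 ok)
  t7 'x' -> {0,2}, take 0 (1->0 ok)
  t8 'x' -> {0,2}, take 2 (0->2 ok)
  t9 'x' -> {0,2}, take 2 (2->2 ok)
  t10 'y' -> {1}, take 1 (2->1 ok)
  t11 'x' -> {0,2}, take 0 (1->0 ok)
  t12 'x' -> {0,2}, take 2 (0->2 ok)
  t13 'y' -> {1}, take 1 (2->1 ok)
  t14 'x' -> {0,2}, take 0 (1->0 ok)
  t15 'x' -> {0,2}, take 0 (0->0 ok)
  t16 'x' -> {0,2}, take 0 (0->0 ok)
  t17 'x' -> {0,2}, take 2 (0->2 ok)
  t18 'x' -> {0,2}, take 2 (2->2 ok)
  t19 'y' -> {1}, take 1 (2->1 ok)
  t20 'y' -> {1}, take 1 (1->1 ok)
  t21 'x' -> {0,2}, take 0 (1->0 ok)
  t22 'x' -> {0,2}, take 0 (0->0 ok)
  t23 'x' -> {0,2}, take 2 (0->2 ok)
  t24 'x' -> {0,2}, take 2 (2->2 ok)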